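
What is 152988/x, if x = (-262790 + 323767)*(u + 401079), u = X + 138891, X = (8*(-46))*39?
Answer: 25498/5341768131 ≈ 4.7733e-6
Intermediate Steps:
X = -14352 (X = -368*39 = -14352)
u = 124539 (u = -14352 + 138891 = 124539)
x = 32050608786 (x = (-262790 + 323767)*(124539 + 401079) = 60977*525618 = 32050608786)
152988/x = 152988/32050608786 = 152988*(1/32050608786) = 25498/5341768131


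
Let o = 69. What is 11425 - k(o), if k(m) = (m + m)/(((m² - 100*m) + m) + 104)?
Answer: 11230844/983 ≈ 11425.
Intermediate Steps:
k(m) = 2*m/(104 + m² - 99*m) (k(m) = (2*m)/((m² - 99*m) + 104) = (2*m)/(104 + m² - 99*m) = 2*m/(104 + m² - 99*m))
11425 - k(o) = 11425 - 2*69/(104 + 69² - 99*69) = 11425 - 2*69/(104 + 4761 - 6831) = 11425 - 2*69/(-1966) = 11425 - 2*69*(-1)/1966 = 11425 - 1*(-69/983) = 11425 + 69/983 = 11230844/983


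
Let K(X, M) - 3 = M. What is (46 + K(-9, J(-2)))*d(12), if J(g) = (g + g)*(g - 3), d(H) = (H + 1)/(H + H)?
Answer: 299/8 ≈ 37.375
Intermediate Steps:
d(H) = (1 + H)/(2*H) (d(H) = (1 + H)/((2*H)) = (1 + H)*(1/(2*H)) = (1 + H)/(2*H))
J(g) = 2*g*(-3 + g) (J(g) = (2*g)*(-3 + g) = 2*g*(-3 + g))
K(X, M) = 3 + M
(46 + K(-9, J(-2)))*d(12) = (46 + (3 + 2*(-2)*(-3 - 2)))*((½)*(1 + 12)/12) = (46 + (3 + 2*(-2)*(-5)))*((½)*(1/12)*13) = (46 + (3 + 20))*(13/24) = (46 + 23)*(13/24) = 69*(13/24) = 299/8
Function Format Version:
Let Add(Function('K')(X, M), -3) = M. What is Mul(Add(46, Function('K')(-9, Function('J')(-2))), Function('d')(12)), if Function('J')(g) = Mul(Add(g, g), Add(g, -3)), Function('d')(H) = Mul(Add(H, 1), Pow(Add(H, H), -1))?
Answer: Rational(299, 8) ≈ 37.375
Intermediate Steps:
Function('d')(H) = Mul(Rational(1, 2), Pow(H, -1), Add(1, H)) (Function('d')(H) = Mul(Add(1, H), Pow(Mul(2, H), -1)) = Mul(Add(1, H), Mul(Rational(1, 2), Pow(H, -1))) = Mul(Rational(1, 2), Pow(H, -1), Add(1, H)))
Function('J')(g) = Mul(2, g, Add(-3, g)) (Function('J')(g) = Mul(Mul(2, g), Add(-3, g)) = Mul(2, g, Add(-3, g)))
Function('K')(X, M) = Add(3, M)
Mul(Add(46, Function('K')(-9, Function('J')(-2))), Function('d')(12)) = Mul(Add(46, Add(3, Mul(2, -2, Add(-3, -2)))), Mul(Rational(1, 2), Pow(12, -1), Add(1, 12))) = Mul(Add(46, Add(3, Mul(2, -2, -5))), Mul(Rational(1, 2), Rational(1, 12), 13)) = Mul(Add(46, Add(3, 20)), Rational(13, 24)) = Mul(Add(46, 23), Rational(13, 24)) = Mul(69, Rational(13, 24)) = Rational(299, 8)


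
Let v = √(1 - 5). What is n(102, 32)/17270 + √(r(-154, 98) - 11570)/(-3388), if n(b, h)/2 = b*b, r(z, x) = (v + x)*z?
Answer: 10404/8635 - √(-26662 - 308*I)/3388 ≈ 1.2046 + 0.048196*I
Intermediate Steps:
v = 2*I (v = √(-4) = 2*I ≈ 2.0*I)
r(z, x) = z*(x + 2*I) (r(z, x) = (2*I + x)*z = (x + 2*I)*z = z*(x + 2*I))
n(b, h) = 2*b² (n(b, h) = 2*(b*b) = 2*b²)
n(102, 32)/17270 + √(r(-154, 98) - 11570)/(-3388) = (2*102²)/17270 + √(-154*(98 + 2*I) - 11570)/(-3388) = (2*10404)*(1/17270) + √((-15092 - 308*I) - 11570)*(-1/3388) = 20808*(1/17270) + √(-26662 - 308*I)*(-1/3388) = 10404/8635 - √(-26662 - 308*I)/3388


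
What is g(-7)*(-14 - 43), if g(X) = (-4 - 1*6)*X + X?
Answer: -3591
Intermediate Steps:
g(X) = -9*X (g(X) = (-4 - 6)*X + X = -10*X + X = -9*X)
g(-7)*(-14 - 43) = (-9*(-7))*(-14 - 43) = 63*(-57) = -3591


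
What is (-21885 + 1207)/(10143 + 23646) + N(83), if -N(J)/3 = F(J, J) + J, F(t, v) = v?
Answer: -2406800/4827 ≈ -498.61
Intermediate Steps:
N(J) = -6*J (N(J) = -3*(J + J) = -6*J)
(-21885 + 1207)/(10143 + 23646) + N(83) = (-21885 + 1207)/(10143 + 23646) - 6*83 = -20678/33789 - 498 = -20678*1/33789 - 498 = -2954/4827 - 498 = -2406800/4827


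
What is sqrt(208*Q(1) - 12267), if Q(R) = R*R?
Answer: I*sqrt(12059) ≈ 109.81*I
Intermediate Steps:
Q(R) = R**2
sqrt(208*Q(1) - 12267) = sqrt(208*1**2 - 12267) = sqrt(208*1 - 12267) = sqrt(208 - 12267) = sqrt(-12059) = I*sqrt(12059)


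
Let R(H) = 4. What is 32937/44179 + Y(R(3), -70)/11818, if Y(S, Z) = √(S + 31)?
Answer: 32937/44179 + √35/11818 ≈ 0.74604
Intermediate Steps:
Y(S, Z) = √(31 + S)
32937/44179 + Y(R(3), -70)/11818 = 32937/44179 + √(31 + 4)/11818 = 32937*(1/44179) + √35*(1/11818) = 32937/44179 + √35/11818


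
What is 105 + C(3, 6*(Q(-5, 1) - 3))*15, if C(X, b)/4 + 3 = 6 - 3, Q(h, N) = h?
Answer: 105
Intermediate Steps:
C(X, b) = 0 (C(X, b) = -12 + 4*(6 - 3) = -12 + 4*3 = -12 + 12 = 0)
105 + C(3, 6*(Q(-5, 1) - 3))*15 = 105 + 0*15 = 105 + 0 = 105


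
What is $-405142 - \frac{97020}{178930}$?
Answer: $- \frac{7249215508}{17893} \approx -4.0514 \cdot 10^{5}$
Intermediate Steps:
$-405142 - \frac{97020}{178930} = -405142 - \frac{9702}{17893} = - \frac{7249215508}{17893}$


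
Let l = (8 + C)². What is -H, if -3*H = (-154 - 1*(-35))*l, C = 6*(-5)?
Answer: -57596/3 ≈ -19199.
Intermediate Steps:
C = -30
l = 484 (l = (8 - 30)² = (-22)² = 484)
H = 57596/3 (H = -(-154 - 1*(-35))*484/3 = -(-154 + 35)*484/3 = -(-119)*484/3 = -⅓*(-57596) = 57596/3 ≈ 19199.)
-H = -1*57596/3 = -57596/3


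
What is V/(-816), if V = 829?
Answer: -829/816 ≈ -1.0159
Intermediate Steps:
V/(-816) = 829/(-816) = 829*(-1/816) = -829/816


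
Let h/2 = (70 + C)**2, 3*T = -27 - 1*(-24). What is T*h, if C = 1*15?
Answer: -14450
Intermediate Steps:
C = 15
T = -1 (T = (-27 - 1*(-24))/3 = (-27 + 24)/3 = (1/3)*(-3) = -1)
h = 14450 (h = 2*(70 + 15)**2 = 2*85**2 = 2*7225 = 14450)
T*h = -1*14450 = -14450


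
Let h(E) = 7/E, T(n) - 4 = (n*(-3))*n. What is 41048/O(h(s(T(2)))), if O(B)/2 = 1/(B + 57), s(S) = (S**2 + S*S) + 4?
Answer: 38641561/33 ≈ 1.1710e+6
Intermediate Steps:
T(n) = 4 - 3*n**2 (T(n) = 4 + (n*(-3))*n = 4 + (-3*n)*n = 4 - 3*n**2)
s(S) = 4 + 2*S**2 (s(S) = (S**2 + S**2) + 4 = 2*S**2 + 4 = 4 + 2*S**2)
O(B) = 2/(57 + B) (O(B) = 2/(B + 57) = 2/(57 + B))
41048/O(h(s(T(2)))) = 41048/((2/(57 + 7/(4 + 2*(4 - 3*2**2)**2)))) = 41048/((2/(57 + 7/(4 + 2*(4 - 3*4)**2)))) = 41048/((2/(57 + 7/(4 + 2*(4 - 12)**2)))) = 41048/((2/(57 + 7/(4 + 2*(-8)**2)))) = 41048/((2/(57 + 7/(4 + 2*64)))) = 41048/((2/(57 + 7/(4 + 128)))) = 41048/((2/(57 + 7/132))) = 41048/((2/(7531/132))) = 41048/((2*(132/7531))) = 41048/(264/7531) = 41048*(7531/264) = 38641561/33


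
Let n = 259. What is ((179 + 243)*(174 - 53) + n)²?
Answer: 2633845041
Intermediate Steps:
((179 + 243)*(174 - 53) + n)² = ((179 + 243)*(174 - 53) + 259)² = (422*121 + 259)² = (51062 + 259)² = 51321² = 2633845041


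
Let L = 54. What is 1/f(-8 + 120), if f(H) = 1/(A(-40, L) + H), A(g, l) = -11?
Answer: 101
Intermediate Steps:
f(H) = 1/(-11 + H)
1/f(-8 + 120) = 1/(1/(-11 + (-8 + 120))) = 1/(1/(-11 + 112)) = 1/(1/101) = 101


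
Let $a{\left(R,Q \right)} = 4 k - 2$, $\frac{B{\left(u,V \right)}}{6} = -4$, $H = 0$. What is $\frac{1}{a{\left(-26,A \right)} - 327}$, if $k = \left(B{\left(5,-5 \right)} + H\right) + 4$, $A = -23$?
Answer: $- \frac{1}{409} \approx -0.002445$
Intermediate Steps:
$B{\left(u,V \right)} = -24$ ($B{\left(u,V \right)} = 6 \left(-4\right) = -24$)
$k = -20$ ($k = \left(-24 + 0\right) + 4 = -24 + 4 = -20$)
$a{\left(R,Q \right)} = -82$ ($a{\left(R,Q \right)} = 4 \left(-20\right) - 2 = -80 - 2 = -82$)
$\frac{1}{a{\left(-26,A \right)} - 327} = \frac{1}{-82 - 327} = \frac{1}{-409} = - \frac{1}{409}$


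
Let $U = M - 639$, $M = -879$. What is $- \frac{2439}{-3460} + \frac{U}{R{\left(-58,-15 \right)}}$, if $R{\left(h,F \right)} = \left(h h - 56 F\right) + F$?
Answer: $\frac{4964691}{14493940} \approx 0.34254$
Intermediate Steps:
$R{\left(h,F \right)} = h^{2} - 55 F$ ($R{\left(h,F \right)} = \left(h^{2} - 56 F\right) + F = h^{2} - 55 F$)
$U = -1518$ ($U = -879 - 639 = -1518$)
$- \frac{2439}{-3460} + \frac{U}{R{\left(-58,-15 \right)}} = - \frac{2439}{-3460} - \frac{1518}{\left(-58\right)^{2} - -825} = \left(-2439\right) \left(- \frac{1}{3460}\right) - \frac{1518}{3364 + 825} = \frac{2439}{3460} - \frac{1518}{4189} = \frac{4964691}{14493940}$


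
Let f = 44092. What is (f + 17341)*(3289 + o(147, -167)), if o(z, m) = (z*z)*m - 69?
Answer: -221495637139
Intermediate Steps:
o(z, m) = -69 + m*z² (o(z, m) = z²*m - 69 = m*z² - 69 = -69 + m*z²)
(f + 17341)*(3289 + o(147, -167)) = (44092 + 17341)*(3289 + (-69 - 167*147²)) = 61433*(3289 + (-69 - 167*21609)) = 61433*(3289 + (-69 - 3608703)) = 61433*(3289 - 3608772) = 61433*(-3605483) = -221495637139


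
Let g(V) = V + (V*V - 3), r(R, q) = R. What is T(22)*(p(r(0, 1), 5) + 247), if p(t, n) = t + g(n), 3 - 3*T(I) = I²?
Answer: -131794/3 ≈ -43931.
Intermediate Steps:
g(V) = -3 + V + V² (g(V) = V + (V² - 3) = V + (-3 + V²) = -3 + V + V²)
T(I) = 1 - I²/3
p(t, n) = -3 + n + t + n² (p(t, n) = t + (-3 + n + n²) = -3 + n + t + n²)
T(22)*(p(r(0, 1), 5) + 247) = (1 - ⅓*22²)*((-3 + 5 + 0 + 5²) + 247) = (1 - ⅓*484)*((-3 + 5 + 0 + 25) + 247) = (1 - 484/3)*(27 + 247) = -481/3*274 = -131794/3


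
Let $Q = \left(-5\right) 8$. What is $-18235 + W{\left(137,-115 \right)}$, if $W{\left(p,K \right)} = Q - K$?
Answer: $-18160$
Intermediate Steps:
$Q = -40$
$W{\left(p,K \right)} = -40 - K$
$-18235 + W{\left(137,-115 \right)} = -18235 - -75 = -18235 + \left(-40 + 115\right) = -18235 + 75 = -18160$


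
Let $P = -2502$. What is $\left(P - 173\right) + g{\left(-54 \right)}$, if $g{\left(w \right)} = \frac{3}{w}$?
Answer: $- \frac{48151}{18} \approx -2675.1$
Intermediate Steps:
$\left(P - 173\right) + g{\left(-54 \right)} = \left(-2502 - 173\right) + \frac{3}{-54} = -2675 + 3 \left(- \frac{1}{54}\right) = -2675 - \frac{1}{18} = - \frac{48151}{18}$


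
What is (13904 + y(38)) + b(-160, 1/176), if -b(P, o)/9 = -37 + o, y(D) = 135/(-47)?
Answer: 117744281/8272 ≈ 14234.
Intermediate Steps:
y(D) = -135/47 (y(D) = 135*(-1/47) = -135/47)
b(P, o) = 333 - 9*o (b(P, o) = -9*(-37 + o) = 333 - 9*o)
(13904 + y(38)) + b(-160, 1/176) = (13904 - 135/47) + (333 - 9/176) = 653353/47 + (333 - 9*1/176) = 653353/47 + (333 - 9/176) = 653353/47 + 58599/176 = 117744281/8272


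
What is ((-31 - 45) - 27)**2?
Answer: 10609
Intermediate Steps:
((-31 - 45) - 27)**2 = (-76 - 27)**2 = (-103)**2 = 10609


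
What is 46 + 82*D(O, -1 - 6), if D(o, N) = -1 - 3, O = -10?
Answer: -282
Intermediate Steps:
D(o, N) = -4
46 + 82*D(O, -1 - 6) = 46 + 82*(-4) = 46 - 328 = -282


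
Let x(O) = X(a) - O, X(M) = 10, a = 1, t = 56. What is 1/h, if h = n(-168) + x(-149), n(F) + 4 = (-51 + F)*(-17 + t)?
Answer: -1/8386 ≈ -0.00011925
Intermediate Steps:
n(F) = -1993 + 39*F (n(F) = -4 + (-51 + F)*(-17 + 56) = -4 + (-51 + F)*39 = -4 + (-1989 + 39*F) = -1993 + 39*F)
x(O) = 10 - O
h = -8386 (h = (-1993 + 39*(-168)) + (10 - 1*(-149)) = (-1993 - 6552) + (10 + 149) = -8545 + 159 = -8386)
1/h = 1/(-8386) = -1/8386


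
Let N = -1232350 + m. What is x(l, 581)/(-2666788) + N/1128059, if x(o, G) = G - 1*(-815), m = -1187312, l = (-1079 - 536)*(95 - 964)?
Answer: -1613575089005/752073551123 ≈ -2.1455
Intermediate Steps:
l = 1403435 (l = -1615*(-869) = 1403435)
x(o, G) = 815 + G (x(o, G) = G + 815 = 815 + G)
N = -2419662 (N = -1232350 - 1187312 = -2419662)
x(l, 581)/(-2666788) + N/1128059 = (815 + 581)/(-2666788) - 2419662/1128059 = 1396*(-1/2666788) - 2419662*1/1128059 = -349/666697 - 2419662/1128059 = -1613575089005/752073551123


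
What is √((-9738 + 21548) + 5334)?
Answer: 2*√4286 ≈ 130.94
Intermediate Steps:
√((-9738 + 21548) + 5334) = √(11810 + 5334) = √17144 = 2*√4286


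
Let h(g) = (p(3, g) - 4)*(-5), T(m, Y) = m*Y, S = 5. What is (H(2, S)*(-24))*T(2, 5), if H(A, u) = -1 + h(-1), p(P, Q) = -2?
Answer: -6960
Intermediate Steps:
T(m, Y) = Y*m
h(g) = 30 (h(g) = (-2 - 4)*(-5) = -6*(-5) = 30)
H(A, u) = 29 (H(A, u) = -1 + 30 = 29)
(H(2, S)*(-24))*T(2, 5) = (29*(-24))*(5*2) = -696*10 = -6960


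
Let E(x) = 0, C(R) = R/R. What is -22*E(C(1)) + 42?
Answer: 42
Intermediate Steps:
C(R) = 1
-22*E(C(1)) + 42 = -22*0 + 42 = 0 + 42 = 42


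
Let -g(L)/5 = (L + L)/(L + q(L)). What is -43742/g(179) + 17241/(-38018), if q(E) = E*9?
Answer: 1662966115/38018 ≈ 43742.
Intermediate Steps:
q(E) = 9*E
g(L) = -1 (g(L) = -5*(L + L)/(L + 9*L) = -5*2*L/(10*L) = -5*2*L*1/(10*L) = -5*⅕ = -1)
-43742/g(179) + 17241/(-38018) = -43742/(-1) + 17241/(-38018) = -43742*(-1) + 17241*(-1/38018) = 43742 - 17241/38018 = 1662966115/38018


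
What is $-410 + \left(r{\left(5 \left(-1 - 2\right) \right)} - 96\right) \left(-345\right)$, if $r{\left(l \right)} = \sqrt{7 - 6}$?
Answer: $32365$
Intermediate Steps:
$r{\left(l \right)} = 1$ ($r{\left(l \right)} = \sqrt{1} = 1$)
$-410 + \left(r{\left(5 \left(-1 - 2\right) \right)} - 96\right) \left(-345\right) = -410 + \left(1 - 96\right) \left(-345\right) = -410 - -32775 = -410 + 32775 = 32365$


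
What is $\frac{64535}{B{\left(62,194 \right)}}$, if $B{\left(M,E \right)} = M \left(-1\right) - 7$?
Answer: $- \frac{64535}{69} \approx -935.29$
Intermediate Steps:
$B{\left(M,E \right)} = -7 - M$ ($B{\left(M,E \right)} = - M - 7 = -7 - M$)
$\frac{64535}{B{\left(62,194 \right)}} = \frac{64535}{-7 - 62} = \frac{64535}{-69} = 64535 \left(- \frac{1}{69}\right) = - \frac{64535}{69}$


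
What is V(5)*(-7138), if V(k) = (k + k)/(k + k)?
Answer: -7138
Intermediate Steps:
V(k) = 1 (V(k) = (2*k)/((2*k)) = (2*k)*(1/(2*k)) = 1)
V(5)*(-7138) = 1*(-7138) = -7138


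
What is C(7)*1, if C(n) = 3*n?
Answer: 21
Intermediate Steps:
C(7)*1 = (3*7)*1 = 21*1 = 21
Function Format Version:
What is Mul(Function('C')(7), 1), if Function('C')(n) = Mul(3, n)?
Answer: 21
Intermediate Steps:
Mul(Function('C')(7), 1) = Mul(Mul(3, 7), 1) = Mul(21, 1) = 21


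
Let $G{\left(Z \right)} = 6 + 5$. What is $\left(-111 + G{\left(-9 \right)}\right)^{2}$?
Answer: $10000$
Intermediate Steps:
$G{\left(Z \right)} = 11$
$\left(-111 + G{\left(-9 \right)}\right)^{2} = \left(-111 + 11\right)^{2} = \left(-100\right)^{2} = 10000$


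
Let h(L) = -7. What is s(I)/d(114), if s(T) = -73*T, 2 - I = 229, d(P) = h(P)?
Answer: -16571/7 ≈ -2367.3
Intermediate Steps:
d(P) = -7
I = -227 (I = 2 - 1*229 = 2 - 229 = -227)
s(I)/d(114) = -73*(-227)/(-7) = 16571*(-⅐) = -16571/7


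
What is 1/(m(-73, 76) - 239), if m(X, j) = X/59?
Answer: -59/14174 ≈ -0.0041625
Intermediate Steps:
m(X, j) = X/59 (m(X, j) = X*(1/59) = X/59)
1/(m(-73, 76) - 239) = 1/((1/59)*(-73) - 239) = 1/(-73/59 - 239) = 1/(-14174/59) = -59/14174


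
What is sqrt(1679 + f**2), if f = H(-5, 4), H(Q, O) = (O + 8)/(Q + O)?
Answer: sqrt(1823) ≈ 42.697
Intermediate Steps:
H(Q, O) = (8 + O)/(O + Q)
f = -12 (f = (8 + 4)/(4 - 5) = 12/(-1) = -1*12 = -12)
sqrt(1679 + f**2) = sqrt(1679 + (-12)**2) = sqrt(1679 + 144) = sqrt(1823)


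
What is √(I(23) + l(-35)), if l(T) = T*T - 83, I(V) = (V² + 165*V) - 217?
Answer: √5249 ≈ 72.450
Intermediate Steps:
I(V) = -217 + V² + 165*V
l(T) = -83 + T² (l(T) = T² - 83 = -83 + T²)
√(I(23) + l(-35)) = √((-217 + 23² + 165*23) + (-83 + (-35)²)) = √((-217 + 529 + 3795) + (-83 + 1225)) = √(4107 + 1142) = √5249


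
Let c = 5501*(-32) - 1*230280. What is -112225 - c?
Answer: 294087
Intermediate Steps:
c = -406312 (c = -176032 - 230280 = -406312)
-112225 - c = -112225 - 1*(-406312) = -112225 + 406312 = 294087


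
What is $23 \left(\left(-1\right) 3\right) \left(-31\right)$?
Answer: $2139$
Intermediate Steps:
$23 \left(\left(-1\right) 3\right) \left(-31\right) = 23 \left(-3\right) \left(-31\right) = \left(-69\right) \left(-31\right) = 2139$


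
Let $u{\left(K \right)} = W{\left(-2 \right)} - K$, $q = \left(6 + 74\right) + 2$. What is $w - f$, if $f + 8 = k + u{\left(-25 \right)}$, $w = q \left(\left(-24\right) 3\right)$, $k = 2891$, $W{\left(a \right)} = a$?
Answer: $-8810$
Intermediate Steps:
$q = 82$ ($q = 80 + 2 = 82$)
$w = -5904$ ($w = 82 \left(\left(-24\right) 3\right) = 82 \left(-72\right) = -5904$)
$u{\left(K \right)} = -2 - K$
$f = 2906$ ($f = -8 + \left(2891 - -23\right) = -8 + \left(2891 + \left(-2 + 25\right)\right) = -8 + \left(2891 + 23\right) = -8 + 2914 = 2906$)
$w - f = -5904 - 2906 = -8810$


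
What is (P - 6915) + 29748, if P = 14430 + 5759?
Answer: 43022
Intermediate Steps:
P = 20189
(P - 6915) + 29748 = (20189 - 6915) + 29748 = 13274 + 29748 = 43022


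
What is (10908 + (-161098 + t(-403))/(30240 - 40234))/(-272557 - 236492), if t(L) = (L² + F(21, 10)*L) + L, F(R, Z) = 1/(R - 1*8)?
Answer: -109013675/5087435706 ≈ -0.021428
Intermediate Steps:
F(R, Z) = 1/(-8 + R) (F(R, Z) = 1/(R - 8) = 1/(-8 + R))
t(L) = L² + 14*L/13 (t(L) = (L² + L/(-8 + 21)) + L = (L² + L/13) + L = L² + 14*L/13)
(10908 + (-161098 + t(-403))/(30240 - 40234))/(-272557 - 236492) = (10908 + (-161098 + (1/13)*(-403)*(14 + 13*(-403)))/(30240 - 40234))/(-272557 - 236492) = (10908 + (-161098 + (1/13)*(-403)*(14 - 5239))/(-9994))/(-509049) = (10908 + (-161098 + (1/13)*(-403)*(-5225))*(-1/9994))*(-1/509049) = (10908 + (-161098 + 161975)*(-1/9994))*(-1/509049) = (10908 + 877*(-1/9994))*(-1/509049) = (10908 - 877/9994)*(-1/509049) = (109013675/9994)*(-1/509049) = -109013675/5087435706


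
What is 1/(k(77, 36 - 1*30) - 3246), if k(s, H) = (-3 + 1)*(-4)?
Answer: -1/3238 ≈ -0.00030883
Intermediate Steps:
k(s, H) = 8 (k(s, H) = -2*(-4) = 8)
1/(k(77, 36 - 1*30) - 3246) = 1/(8 - 3246) = 1/(-3238) = -1/3238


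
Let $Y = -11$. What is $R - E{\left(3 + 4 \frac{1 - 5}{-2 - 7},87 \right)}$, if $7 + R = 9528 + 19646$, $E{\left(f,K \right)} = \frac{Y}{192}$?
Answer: $\frac{5600075}{192} \approx 29167.0$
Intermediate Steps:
$E{\left(f,K \right)} = - \frac{11}{192}$
$R = 29167$ ($R = -7 + \left(9528 + 19646\right) = -7 + 29174 = 29167$)
$R - E{\left(3 + 4 \frac{1 - 5}{-2 - 7},87 \right)} = 29167 - - \frac{11}{192} = 29167 + \frac{11}{192} = \frac{5600075}{192}$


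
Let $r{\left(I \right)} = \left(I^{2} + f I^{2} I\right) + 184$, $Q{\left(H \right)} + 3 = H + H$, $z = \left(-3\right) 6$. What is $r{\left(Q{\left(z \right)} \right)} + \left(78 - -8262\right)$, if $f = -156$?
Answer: $9263809$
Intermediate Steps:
$z = -18$
$Q{\left(H \right)} = -3 + 2 H$ ($Q{\left(H \right)} = -3 + \left(H + H\right) = -3 + 2 H$)
$r{\left(I \right)} = 184 + I^{2} - 156 I^{3}$ ($r{\left(I \right)} = \left(I^{2} + - 156 I^{2} I\right) + 184 = \left(I^{2} - 156 I^{3}\right) + 184 = 184 + I^{2} - 156 I^{3}$)
$r{\left(Q{\left(z \right)} \right)} + \left(78 - -8262\right) = \left(184 + \left(-3 + 2 \left(-18\right)\right)^{2} - 156 \left(-3 + 2 \left(-18\right)\right)^{3}\right) + \left(78 - -8262\right) = \left(184 + \left(-3 - 36\right)^{2} - 156 \left(-3 - 36\right)^{3}\right) + \left(78 + 8262\right) = \left(184 + \left(-39\right)^{2} - 156 \left(-39\right)^{3}\right) + 8340 = \left(184 + 1521 - -9253764\right) + 8340 = \left(184 + 1521 + 9253764\right) + 8340 = 9255469 + 8340 = 9263809$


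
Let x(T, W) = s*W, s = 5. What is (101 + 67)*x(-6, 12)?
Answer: 10080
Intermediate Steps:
x(T, W) = 5*W
(101 + 67)*x(-6, 12) = (101 + 67)*(5*12) = 168*60 = 10080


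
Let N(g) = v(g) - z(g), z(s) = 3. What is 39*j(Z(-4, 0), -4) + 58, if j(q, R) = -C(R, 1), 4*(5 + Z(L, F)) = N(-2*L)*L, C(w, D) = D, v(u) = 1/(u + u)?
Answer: 19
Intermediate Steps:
v(u) = 1/(2*u)
N(g) = -3 + 1/(2*g) (N(g) = 1/(2*g) - 1*3 = 1/(2*g) - 3 = -3 + 1/(2*g))
Z(L, F) = -5 + L*(-3 - 1/(4*L))/4 (Z(L, F) = -5 + ((-3 + 1/(2*((-2*L))))*L)/4 = -5 + ((-3 + (-1/(2*L))/2)*L)/4 = -5 + ((-3 - 1/(4*L))*L)/4 = -5 + (L*(-3 - 1/(4*L)))/4 = -5 + L*(-3 - 1/(4*L))/4)
j(q, R) = -1 (j(q, R) = -1*1 = -1)
39*j(Z(-4, 0), -4) + 58 = 39*(-1) + 58 = -39 + 58 = 19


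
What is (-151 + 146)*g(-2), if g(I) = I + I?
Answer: 20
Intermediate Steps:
g(I) = 2*I
(-151 + 146)*g(-2) = (-151 + 146)*(2*(-2)) = -5*(-4) = 20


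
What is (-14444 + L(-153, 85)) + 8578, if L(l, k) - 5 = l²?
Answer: 17548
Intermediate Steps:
L(l, k) = 5 + l²
(-14444 + L(-153, 85)) + 8578 = (-14444 + (5 + (-153)²)) + 8578 = (-14444 + (5 + 23409)) + 8578 = (-14444 + 23414) + 8578 = 8970 + 8578 = 17548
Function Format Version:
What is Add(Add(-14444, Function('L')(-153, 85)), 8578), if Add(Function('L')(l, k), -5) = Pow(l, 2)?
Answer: 17548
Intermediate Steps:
Function('L')(l, k) = Add(5, Pow(l, 2))
Add(Add(-14444, Function('L')(-153, 85)), 8578) = Add(Add(-14444, Add(5, Pow(-153, 2))), 8578) = Add(Add(-14444, Add(5, 23409)), 8578) = Add(Add(-14444, 23414), 8578) = Add(8970, 8578) = 17548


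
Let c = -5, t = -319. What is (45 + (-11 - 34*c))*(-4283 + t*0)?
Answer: -873732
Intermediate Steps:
(45 + (-11 - 34*c))*(-4283 + t*0) = (45 + (-11 - 34*(-5)))*(-4283 - 319*0) = (45 + (-11 + 170))*(-4283 + 0) = (45 + 159)*(-4283) = 204*(-4283) = -873732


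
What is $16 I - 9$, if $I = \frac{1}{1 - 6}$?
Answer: $- \frac{61}{5} \approx -12.2$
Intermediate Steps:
$I = - \frac{1}{5}$ ($I = \frac{1}{-5} = - \frac{1}{5} \approx -0.2$)
$16 I - 9 = 16 \left(- \frac{1}{5}\right) - 9 = - \frac{16}{5} - 9 = - \frac{61}{5}$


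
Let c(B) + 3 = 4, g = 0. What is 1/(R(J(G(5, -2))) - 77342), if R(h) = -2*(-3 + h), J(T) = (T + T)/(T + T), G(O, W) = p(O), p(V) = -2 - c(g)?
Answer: -1/77338 ≈ -1.2930e-5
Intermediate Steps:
c(B) = 1 (c(B) = -3 + 4 = 1)
p(V) = -3 (p(V) = -2 - 1*1 = -2 - 1 = -3)
G(O, W) = -3
J(T) = 1 (J(T) = (2*T)/((2*T)) = (2*T)*(1/(2*T)) = 1)
R(h) = 6 - 2*h
1/(R(J(G(5, -2))) - 77342) = 1/((6 - 2*1) - 77342) = 1/((6 - 2) - 77342) = 1/(4 - 77342) = 1/(-77338) = -1/77338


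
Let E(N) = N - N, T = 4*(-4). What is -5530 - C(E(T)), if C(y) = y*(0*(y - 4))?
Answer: -5530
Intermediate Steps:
T = -16
E(N) = 0
C(y) = 0 (C(y) = y*(0*(-4 + y)) = y*0 = 0)
-5530 - C(E(T)) = -5530 - 1*0 = -5530 + 0 = -5530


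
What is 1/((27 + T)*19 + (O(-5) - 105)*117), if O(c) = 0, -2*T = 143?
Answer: -2/26261 ≈ -7.6159e-5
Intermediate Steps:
T = -143/2 (T = -1/2*143 = -143/2 ≈ -71.500)
1/((27 + T)*19 + (O(-5) - 105)*117) = 1/((27 - 143/2)*19 + (0 - 105)*117) = 1/(-89/2*19 - 105*117) = 1/(-1691/2 - 12285) = 1/(-26261/2) = -2/26261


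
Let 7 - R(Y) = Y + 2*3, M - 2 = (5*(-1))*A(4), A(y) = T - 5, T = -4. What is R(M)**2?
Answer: 2116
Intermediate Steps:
A(y) = -9 (A(y) = -4 - 5 = -9)
M = 47 (M = 2 + (5*(-1))*(-9) = 2 - 5*(-9) = 2 + 45 = 47)
R(Y) = 1 - Y (R(Y) = 7 - (Y + 2*3) = 7 - (Y + 6) = 7 - (6 + Y) = 7 + (-6 - Y) = 1 - Y)
R(M)**2 = (1 - 1*47)**2 = (1 - 47)**2 = (-46)**2 = 2116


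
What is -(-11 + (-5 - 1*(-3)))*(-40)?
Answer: -520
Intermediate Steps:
-(-11 + (-5 - 1*(-3)))*(-40) = -(-11 + (-5 + 3))*(-40) = -(-11 - 2)*(-40) = -1*(-13)*(-40) = 13*(-40) = -520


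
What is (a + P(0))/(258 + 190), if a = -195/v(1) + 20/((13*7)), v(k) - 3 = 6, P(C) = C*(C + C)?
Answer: -5855/122304 ≈ -0.047873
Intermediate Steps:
P(C) = 2*C**2 (P(C) = C*(2*C) = 2*C**2)
v(k) = 9 (v(k) = 3 + 6 = 9)
a = -5855/273 (a = -195/9 + 20/((13*7)) = -195*1/9 + 20/91 = -65/3 + 20*(1/91) = -65/3 + 20/91 = -5855/273 ≈ -21.447)
(a + P(0))/(258 + 190) = (-5855/273 + 2*0**2)/(258 + 190) = (-5855/273 + 2*0)/448 = (-5855/273 + 0)*(1/448) = -5855/273*1/448 = -5855/122304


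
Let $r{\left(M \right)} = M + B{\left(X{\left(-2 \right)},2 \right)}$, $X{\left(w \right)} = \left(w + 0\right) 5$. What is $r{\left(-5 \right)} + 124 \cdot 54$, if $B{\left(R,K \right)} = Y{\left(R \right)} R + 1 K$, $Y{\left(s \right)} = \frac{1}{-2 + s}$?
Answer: $\frac{40163}{6} \approx 6693.8$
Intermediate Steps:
$X{\left(w \right)} = 5 w$ ($X{\left(w \right)} = w 5 = 5 w$)
$B{\left(R,K \right)} = K + \frac{R}{-2 + R}$ ($B{\left(R,K \right)} = \frac{R}{-2 + R} + 1 K = \frac{R}{-2 + R} + K = K + \frac{R}{-2 + R}$)
$r{\left(M \right)} = \frac{17}{6} + M$ ($r{\left(M \right)} = M + \frac{5 \left(-2\right) + 2 \left(-2 + 5 \left(-2\right)\right)}{-2 + 5 \left(-2\right)} = M + \frac{-10 + 2 \left(-2 - 10\right)}{-2 - 10} = M + \frac{-10 + 2 \left(-12\right)}{-12} = M - \frac{-10 - 24}{12} = M - - \frac{17}{6} = M + \frac{17}{6} = \frac{17}{6} + M$)
$r{\left(-5 \right)} + 124 \cdot 54 = \left(\frac{17}{6} - 5\right) + 124 \cdot 54 = - \frac{13}{6} + 6696 = \frac{40163}{6}$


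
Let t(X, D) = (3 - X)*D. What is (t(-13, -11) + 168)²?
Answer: 64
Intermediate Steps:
t(X, D) = D*(3 - X)
(t(-13, -11) + 168)² = (-11*(3 - 1*(-13)) + 168)² = (-11*(3 + 13) + 168)² = (-11*16 + 168)² = (-176 + 168)² = (-8)² = 64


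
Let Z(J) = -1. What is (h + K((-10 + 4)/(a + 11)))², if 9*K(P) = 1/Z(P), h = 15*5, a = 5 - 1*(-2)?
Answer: 454276/81 ≈ 5608.3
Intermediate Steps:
a = 7 (a = 5 + 2 = 7)
h = 75
K(P) = -⅑ (K(P) = (⅑)/(-1) = (⅑)*(-1) = -⅑)
(h + K((-10 + 4)/(a + 11)))² = (75 - ⅑)² = (674/9)² = 454276/81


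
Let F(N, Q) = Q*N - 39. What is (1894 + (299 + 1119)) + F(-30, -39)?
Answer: 4443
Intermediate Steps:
F(N, Q) = -39 + N*Q (F(N, Q) = N*Q - 39 = -39 + N*Q)
(1894 + (299 + 1119)) + F(-30, -39) = (1894 + (299 + 1119)) + (-39 - 30*(-39)) = (1894 + 1418) + (-39 + 1170) = 3312 + 1131 = 4443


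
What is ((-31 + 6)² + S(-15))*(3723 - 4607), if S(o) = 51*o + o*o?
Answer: -75140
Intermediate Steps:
S(o) = o² + 51*o (S(o) = 51*o + o² = o² + 51*o)
((-31 + 6)² + S(-15))*(3723 - 4607) = ((-31 + 6)² - 15*(51 - 15))*(3723 - 4607) = ((-25)² - 15*36)*(-884) = (625 - 540)*(-884) = 85*(-884) = -75140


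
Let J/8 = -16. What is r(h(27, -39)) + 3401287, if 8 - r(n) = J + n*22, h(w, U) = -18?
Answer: 3401819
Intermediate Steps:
J = -128 (J = 8*(-16) = -128)
r(n) = 136 - 22*n (r(n) = 8 - (-128 + n*22) = 8 - (-128 + 22*n) = 8 + (128 - 22*n) = 136 - 22*n)
r(h(27, -39)) + 3401287 = (136 - 22*(-18)) + 3401287 = (136 + 396) + 3401287 = 532 + 3401287 = 3401819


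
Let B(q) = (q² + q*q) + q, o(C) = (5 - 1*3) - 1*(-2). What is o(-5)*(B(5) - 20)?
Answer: 140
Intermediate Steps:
o(C) = 4 (o(C) = (5 - 3) + 2 = 2 + 2 = 4)
B(q) = q + 2*q² (B(q) = (q² + q²) + q = 2*q² + q = q + 2*q²)
o(-5)*(B(5) - 20) = 4*(5*(1 + 2*5) - 20) = 4*(5*(1 + 10) - 20) = 4*(5*11 - 20) = 4*(55 - 20) = 4*35 = 140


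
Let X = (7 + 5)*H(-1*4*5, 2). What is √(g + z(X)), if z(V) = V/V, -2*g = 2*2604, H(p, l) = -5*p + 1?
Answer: I*√2603 ≈ 51.02*I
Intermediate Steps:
H(p, l) = 1 - 5*p
X = 1212 (X = (7 + 5)*(1 - 5*(-1*4)*5) = 12*(1 - (-20)*5) = 12*(1 - 5*(-20)) = 12*(1 + 100) = 12*101 = 1212)
g = -2604 ≈ -2604.0
z(V) = 1
√(g + z(X)) = √(-2604 + 1) = √(-2603) = I*√2603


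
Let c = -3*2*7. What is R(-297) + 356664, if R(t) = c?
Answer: 356622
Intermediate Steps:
c = -42 (c = -6*7 = -42)
R(t) = -42
R(-297) + 356664 = -42 + 356664 = 356622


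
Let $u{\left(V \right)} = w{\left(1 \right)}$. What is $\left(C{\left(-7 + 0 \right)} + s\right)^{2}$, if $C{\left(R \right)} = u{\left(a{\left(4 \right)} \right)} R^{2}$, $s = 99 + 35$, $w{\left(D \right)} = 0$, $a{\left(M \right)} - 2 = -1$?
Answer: $17956$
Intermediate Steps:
$a{\left(M \right)} = 1$ ($a{\left(M \right)} = 2 - 1 = 1$)
$s = 134$
$u{\left(V \right)} = 0$
$C{\left(R \right)} = 0$ ($C{\left(R \right)} = 0 R^{2} = 0$)
$\left(C{\left(-7 + 0 \right)} + s\right)^{2} = \left(0 + 134\right)^{2} = 134^{2} = 17956$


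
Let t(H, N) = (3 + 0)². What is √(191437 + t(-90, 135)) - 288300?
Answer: -288300 + √191446 ≈ -2.8786e+5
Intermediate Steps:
t(H, N) = 9 (t(H, N) = 3² = 9)
√(191437 + t(-90, 135)) - 288300 = √(191437 + 9) - 288300 = √191446 - 288300 = -288300 + √191446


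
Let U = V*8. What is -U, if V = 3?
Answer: -24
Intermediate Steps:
U = 24 (U = 3*8 = 24)
-U = -1*24 = -24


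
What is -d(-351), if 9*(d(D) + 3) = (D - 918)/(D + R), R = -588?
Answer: 892/313 ≈ 2.8498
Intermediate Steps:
d(D) = -3 + (-918 + D)/(9*(-588 + D)) (d(D) = -3 + ((D - 918)/(D - 588))/9 = -3 + ((-918 + D)/(-588 + D))/9 = -3 + (-918 + D)/(9*(-588 + D)))
-d(-351) = -2*(7479 - 13*(-351))/(9*(-588 - 351)) = -2*(7479 + 4563)/(9*(-939)) = -2*(-1)*12042/(9*939) = -1*(-892/313) = 892/313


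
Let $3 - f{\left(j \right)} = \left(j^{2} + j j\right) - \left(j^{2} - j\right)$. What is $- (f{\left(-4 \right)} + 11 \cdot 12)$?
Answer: $-123$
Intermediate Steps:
$f{\left(j \right)} = 3 - j - j^{2}$ ($f{\left(j \right)} = 3 - \left(\left(j^{2} + j j\right) - \left(j^{2} - j\right)\right) = 3 - \left(\left(j^{2} + j^{2}\right) - \left(j^{2} - j\right)\right) = 3 - \left(2 j^{2} - \left(j^{2} - j\right)\right) = 3 - \left(j + j^{2}\right) = 3 - j - j^{2}$)
$- (f{\left(-4 \right)} + 11 \cdot 12) = - (\left(3 - -4 - \left(-4\right)^{2}\right) + 11 \cdot 12) = - (\left(3 + 4 - 16\right) + 132) = - (-9 + 132) = \left(-1\right) 123 = -123$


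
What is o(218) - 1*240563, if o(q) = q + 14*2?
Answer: -240317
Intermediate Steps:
o(q) = 28 + q (o(q) = q + 28 = 28 + q)
o(218) - 1*240563 = (28 + 218) - 1*240563 = 246 - 240563 = -240317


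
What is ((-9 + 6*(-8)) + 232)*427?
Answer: 74725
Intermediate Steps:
((-9 + 6*(-8)) + 232)*427 = ((-9 - 48) + 232)*427 = (-57 + 232)*427 = 175*427 = 74725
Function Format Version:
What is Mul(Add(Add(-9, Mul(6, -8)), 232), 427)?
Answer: 74725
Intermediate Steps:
Mul(Add(Add(-9, Mul(6, -8)), 232), 427) = Mul(Add(Add(-9, -48), 232), 427) = Mul(Add(-57, 232), 427) = Mul(175, 427) = 74725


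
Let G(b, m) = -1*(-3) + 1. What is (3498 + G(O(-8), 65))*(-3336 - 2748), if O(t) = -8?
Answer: -21306168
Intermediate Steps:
G(b, m) = 4 (G(b, m) = 3 + 1 = 4)
(3498 + G(O(-8), 65))*(-3336 - 2748) = (3498 + 4)*(-3336 - 2748) = 3502*(-6084) = -21306168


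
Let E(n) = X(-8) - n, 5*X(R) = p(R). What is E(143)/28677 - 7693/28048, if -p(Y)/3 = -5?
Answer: -224538881/804332496 ≈ -0.27916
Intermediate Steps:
p(Y) = 15 (p(Y) = -3*(-5) = 15)
X(R) = 3 (X(R) = (⅕)*15 = 3)
E(n) = 3 - n
E(143)/28677 - 7693/28048 = (3 - 1*143)/28677 - 7693/28048 = (3 - 143)*(1/28677) - 7693*1/28048 = -140*1/28677 - 7693/28048 = -140/28677 - 7693/28048 = -224538881/804332496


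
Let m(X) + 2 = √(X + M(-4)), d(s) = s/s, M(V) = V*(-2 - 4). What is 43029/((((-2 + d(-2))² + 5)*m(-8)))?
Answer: 14343/4 ≈ 3585.8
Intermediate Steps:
M(V) = -6*V (M(V) = V*(-6) = -6*V)
d(s) = 1
m(X) = -2 + √(24 + X) (m(X) = -2 + √(X - 6*(-4)) = -2 + √(X + 24) = -2 + √(24 + X))
43029/((((-2 + d(-2))² + 5)*m(-8))) = 43029/((((-2 + 1)² + 5)*(-2 + √(24 - 8)))) = 43029/((((-1)² + 5)*(-2 + √16))) = 43029/(((1 + 5)*(-2 + 4))) = 43029/((6*2)) = 43029/12 = 43029*(1/12) = 14343/4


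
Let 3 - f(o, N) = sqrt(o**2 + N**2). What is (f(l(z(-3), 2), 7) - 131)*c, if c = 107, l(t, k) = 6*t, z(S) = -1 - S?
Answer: -13696 - 107*sqrt(193) ≈ -15182.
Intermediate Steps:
f(o, N) = 3 - sqrt(N**2 + o**2) (f(o, N) = 3 - sqrt(o**2 + N**2) = 3 - sqrt(N**2 + o**2))
(f(l(z(-3), 2), 7) - 131)*c = ((3 - sqrt(7**2 + (6*(-1 - 1*(-3)))**2)) - 131)*107 = ((3 - sqrt(49 + (6*(-1 + 3))**2)) - 131)*107 = ((3 - sqrt(49 + (6*2)**2)) - 131)*107 = ((3 - sqrt(49 + 12**2)) - 131)*107 = ((3 - sqrt(49 + 144)) - 131)*107 = ((3 - sqrt(193)) - 131)*107 = (-128 - sqrt(193))*107 = -13696 - 107*sqrt(193)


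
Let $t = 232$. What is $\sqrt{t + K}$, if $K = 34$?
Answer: $\sqrt{266} \approx 16.31$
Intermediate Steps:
$\sqrt{t + K} = \sqrt{232 + 34} = \sqrt{266}$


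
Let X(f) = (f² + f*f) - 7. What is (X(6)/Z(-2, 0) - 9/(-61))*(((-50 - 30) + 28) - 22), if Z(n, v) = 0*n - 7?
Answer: 288748/427 ≈ 676.22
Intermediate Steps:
X(f) = -7 + 2*f² (X(f) = (f² + f²) - 7 = 2*f² - 7 = -7 + 2*f²)
Z(n, v) = -7 (Z(n, v) = 0 - 7 = -7)
(X(6)/Z(-2, 0) - 9/(-61))*(((-50 - 30) + 28) - 22) = ((-7 + 2*6²)/(-7) - 9/(-61))*(((-50 - 30) + 28) - 22) = ((-7 + 2*36)*(-⅐) - 9*(-1/61))*((-80 + 28) - 22) = ((-7 + 72)*(-⅐) + 9/61)*(-52 - 22) = (65*(-⅐) + 9/61)*(-74) = (-65/7 + 9/61)*(-74) = -3902/427*(-74) = 288748/427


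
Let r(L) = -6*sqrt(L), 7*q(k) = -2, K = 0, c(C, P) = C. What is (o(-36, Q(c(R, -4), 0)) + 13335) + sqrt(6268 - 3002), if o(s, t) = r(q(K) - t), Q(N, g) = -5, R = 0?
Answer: 13335 + sqrt(3266) - 6*sqrt(231)/7 ≈ 13379.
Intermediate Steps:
q(k) = -2/7 (q(k) = (1/7)*(-2) = -2/7)
o(s, t) = -6*sqrt(-2/7 - t)
(o(-36, Q(c(R, -4), 0)) + 13335) + sqrt(6268 - 3002) = (-6*sqrt(-14 - 49*(-5))/7 + 13335) + sqrt(6268 - 3002) = (-6*sqrt(-14 + 245)/7 + 13335) + sqrt(3266) = (-6*sqrt(231)/7 + 13335) + sqrt(3266) = (13335 - 6*sqrt(231)/7) + sqrt(3266) = 13335 + sqrt(3266) - 6*sqrt(231)/7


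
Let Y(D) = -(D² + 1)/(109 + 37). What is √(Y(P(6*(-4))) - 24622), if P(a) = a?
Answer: I*√524926794/146 ≈ 156.93*I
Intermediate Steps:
Y(D) = -1/146 - D²/146 (Y(D) = -(1 + D²)/146 = -(1/146 + D²/146) = -1/146 - D²/146)
√(Y(P(6*(-4))) - 24622) = √((-1/146 - (6*(-4))²/146) - 24622) = √((-1/146 - 1/146*(-24)²) - 24622) = √((-1/146 - 1/146*576) - 24622) = √((-1/146 - 288/73) - 24622) = √(-577/146 - 24622) = √(-3595389/146) = I*√524926794/146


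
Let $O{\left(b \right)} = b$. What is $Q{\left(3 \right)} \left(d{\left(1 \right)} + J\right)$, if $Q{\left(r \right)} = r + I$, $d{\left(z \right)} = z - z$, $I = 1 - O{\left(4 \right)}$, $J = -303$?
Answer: $0$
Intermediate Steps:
$I = -3$ ($I = 1 - 4 = -3$)
$d{\left(z \right)} = 0$
$Q{\left(r \right)} = -3 + r$ ($Q{\left(r \right)} = r - 3 = -3 + r$)
$Q{\left(3 \right)} \left(d{\left(1 \right)} + J\right) = \left(-3 + 3\right) \left(0 - 303\right) = 0 \left(-303\right) = 0$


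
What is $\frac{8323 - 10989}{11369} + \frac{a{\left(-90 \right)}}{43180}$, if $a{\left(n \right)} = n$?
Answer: $- \frac{11614109}{49091342} \approx -0.23658$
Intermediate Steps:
$\frac{8323 - 10989}{11369} + \frac{a{\left(-90 \right)}}{43180} = \frac{8323 - 10989}{11369} - \frac{90}{43180} = \left(8323 - 10989\right) \frac{1}{11369} - \frac{9}{4318} = \left(-2666\right) \frac{1}{11369} - \frac{9}{4318} = - \frac{2666}{11369} - \frac{9}{4318} = - \frac{11614109}{49091342}$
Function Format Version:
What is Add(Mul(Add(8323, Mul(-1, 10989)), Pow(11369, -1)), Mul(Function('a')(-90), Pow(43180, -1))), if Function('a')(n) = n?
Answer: Rational(-11614109, 49091342) ≈ -0.23658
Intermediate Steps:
Add(Mul(Add(8323, Mul(-1, 10989)), Pow(11369, -1)), Mul(Function('a')(-90), Pow(43180, -1))) = Add(Mul(Add(8323, Mul(-1, 10989)), Pow(11369, -1)), Mul(-90, Pow(43180, -1))) = Add(Mul(Add(8323, -10989), Rational(1, 11369)), Mul(-90, Rational(1, 43180))) = Add(Mul(-2666, Rational(1, 11369)), Rational(-9, 4318)) = Add(Rational(-2666, 11369), Rational(-9, 4318)) = Rational(-11614109, 49091342)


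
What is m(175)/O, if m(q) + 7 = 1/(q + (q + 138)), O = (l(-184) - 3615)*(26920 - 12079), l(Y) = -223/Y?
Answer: 78545/601968131037 ≈ 1.3048e-7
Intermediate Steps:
O = -9868330017/184 (O = (-223/(-184) - 3615)*(26920 - 12079) = (-223*(-1/184) - 3615)*14841 = (223/184 - 3615)*14841 = -664937/184*14841 = -9868330017/184 ≈ -5.3632e+7)
m(q) = -7 + 1/(138 + 2*q) (m(q) = -7 + 1/(q + (q + 138)) = -7 + 1/(q + (138 + q)) = -7 + 1/(138 + 2*q))
m(175)/O = ((-965 - 14*175)/(2*(69 + 175)))/(-9868330017/184) = ((½)*(-965 - 2450)/244)*(-184/9868330017) = ((½)*(1/244)*(-3415))*(-184/9868330017) = -3415/488*(-184/9868330017) = 78545/601968131037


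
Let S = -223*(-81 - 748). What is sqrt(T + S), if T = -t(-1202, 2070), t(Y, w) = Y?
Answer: 13*sqrt(1101) ≈ 431.36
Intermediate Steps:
S = 184867 (S = -223*(-829) = 184867)
T = 1202 (T = -1*(-1202) = 1202)
sqrt(T + S) = sqrt(1202 + 184867) = sqrt(186069) = 13*sqrt(1101)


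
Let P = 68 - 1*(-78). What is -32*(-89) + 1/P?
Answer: 415809/146 ≈ 2848.0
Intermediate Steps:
P = 146 (P = 68 + 78 = 146)
-32*(-89) + 1/P = -32*(-89) + 1/146 = 2848 + 1/146 = 415809/146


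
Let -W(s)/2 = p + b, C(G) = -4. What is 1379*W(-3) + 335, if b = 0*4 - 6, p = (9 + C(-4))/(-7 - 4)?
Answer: 199503/11 ≈ 18137.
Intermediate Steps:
p = -5/11 (p = (9 - 4)/(-7 - 4) = 5/(-11) = 5*(-1/11) = -5/11 ≈ -0.45455)
b = -6 (b = 0 - 6 = -6)
W(s) = 142/11 (W(s) = -2*(-5/11 - 6) = -2*(-71/11) = 142/11)
1379*W(-3) + 335 = 1379*(142/11) + 335 = 195818/11 + 335 = 199503/11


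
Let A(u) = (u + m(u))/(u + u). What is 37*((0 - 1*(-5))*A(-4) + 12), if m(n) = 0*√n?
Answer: 1073/2 ≈ 536.50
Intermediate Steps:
m(n) = 0
A(u) = ½ (A(u) = (u + 0)/(u + u) = u/((2*u)) = u*(1/(2*u)) = ½)
37*((0 - 1*(-5))*A(-4) + 12) = 37*((0 - 1*(-5))*(½) + 12) = 37*((0 + 5)*(½) + 12) = 37*(5*(½) + 12) = 37*(5/2 + 12) = 37*(29/2) = 1073/2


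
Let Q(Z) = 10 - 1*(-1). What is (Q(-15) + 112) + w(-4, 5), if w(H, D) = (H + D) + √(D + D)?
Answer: 124 + √10 ≈ 127.16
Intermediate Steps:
w(H, D) = D + H + √2*√D (w(H, D) = (D + H) + √(2*D) = (D + H) + √2*√D = D + H + √2*√D)
Q(Z) = 11 (Q(Z) = 10 + 1 = 11)
(Q(-15) + 112) + w(-4, 5) = (11 + 112) + (5 - 4 + √2*√5) = 123 + (5 - 4 + √10) = 123 + (1 + √10) = 124 + √10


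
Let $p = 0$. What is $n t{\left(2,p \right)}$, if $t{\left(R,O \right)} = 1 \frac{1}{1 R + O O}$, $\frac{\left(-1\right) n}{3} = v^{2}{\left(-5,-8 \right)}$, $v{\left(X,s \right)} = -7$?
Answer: $- \frac{147}{2} \approx -73.5$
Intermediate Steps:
$n = -147$ ($n = - 3 \left(-7\right)^{2} = \left(-3\right) 49 = -147$)
$t{\left(R,O \right)} = \frac{1}{R + O^{2}}$ ($t{\left(R,O \right)} = 1 \frac{1}{R + O^{2}} = \frac{1}{R + O^{2}}$)
$n t{\left(2,p \right)} = - \frac{147}{2 + 0^{2}} = - \frac{147}{2 + 0} = - \frac{147}{2}$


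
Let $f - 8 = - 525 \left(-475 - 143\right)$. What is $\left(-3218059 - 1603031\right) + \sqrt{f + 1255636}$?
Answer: $-4821090 + 3 \sqrt{175566} \approx -4.8198 \cdot 10^{6}$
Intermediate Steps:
$f = 324458$ ($f = 8 - 525 \left(-475 - 143\right) = 8 - -324450 = 8 + 324450 = 324458$)
$\left(-3218059 - 1603031\right) + \sqrt{f + 1255636} = \left(-3218059 - 1603031\right) + \sqrt{324458 + 1255636} = -4821090 + \sqrt{1580094} = -4821090 + 3 \sqrt{175566}$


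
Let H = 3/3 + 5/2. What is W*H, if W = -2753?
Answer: -19271/2 ≈ -9635.5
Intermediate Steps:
H = 7/2 (H = 3*(1/3) + 5*(1/2) = 1 + 5/2 = 7/2 ≈ 3.5000)
W*H = -2753*7/2 = -19271/2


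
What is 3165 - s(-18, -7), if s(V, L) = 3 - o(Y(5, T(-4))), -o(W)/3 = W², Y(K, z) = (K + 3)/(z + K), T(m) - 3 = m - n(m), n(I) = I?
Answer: 3159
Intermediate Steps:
T(m) = 3 (T(m) = 3 + (m - m) = 3 + 0 = 3)
Y(K, z) = (3 + K)/(K + z)
o(W) = -3*W²
s(V, L) = 6 (s(V, L) = 3 - (-3)*((3 + 5)/(5 + 3))² = 3 - (-3)*(8/8)² = 3 - (-3)*((⅛)*8)² = 3 - (-3)*1² = 3 - (-3) = 3 - 1*(-3) = 3 + 3 = 6)
3165 - s(-18, -7) = 3165 - 1*6 = 3165 - 6 = 3159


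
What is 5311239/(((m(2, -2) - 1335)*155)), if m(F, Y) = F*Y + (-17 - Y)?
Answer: -5311239/209870 ≈ -25.307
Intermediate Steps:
m(F, Y) = -17 - Y + F*Y
5311239/(((m(2, -2) - 1335)*155)) = 5311239/((((-17 - 1*(-2) + 2*(-2)) - 1335)*155)) = 5311239/((((-17 + 2 - 4) - 1335)*155)) = 5311239/(((-19 - 1335)*155)) = 5311239/((-1354*155)) = 5311239/(-209870) = 5311239*(-1/209870) = -5311239/209870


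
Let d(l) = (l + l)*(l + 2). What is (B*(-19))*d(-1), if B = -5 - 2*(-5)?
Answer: 190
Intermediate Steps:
d(l) = 2*l*(2 + l) (d(l) = (2*l)*(2 + l) = 2*l*(2 + l))
B = 5 (B = -5 + 10 = 5)
(B*(-19))*d(-1) = (5*(-19))*(2*(-1)*(2 - 1)) = -190*(-1) = -95*(-2) = 190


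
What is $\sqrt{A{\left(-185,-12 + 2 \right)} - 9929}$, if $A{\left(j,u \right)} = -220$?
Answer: $i \sqrt{10149} \approx 100.74 i$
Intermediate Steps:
$\sqrt{A{\left(-185,-12 + 2 \right)} - 9929} = \sqrt{-220 - 9929} = \sqrt{-10149} = i \sqrt{10149}$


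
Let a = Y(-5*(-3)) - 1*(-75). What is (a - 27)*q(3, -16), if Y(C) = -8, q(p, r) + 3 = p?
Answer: 0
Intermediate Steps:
q(p, r) = -3 + p
a = 67 (a = -8 - 1*(-75) = -8 + 75 = 67)
(a - 27)*q(3, -16) = (67 - 27)*(-3 + 3) = 40*0 = 0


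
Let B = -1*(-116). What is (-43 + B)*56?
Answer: 4088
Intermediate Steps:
B = 116
(-43 + B)*56 = (-43 + 116)*56 = 73*56 = 4088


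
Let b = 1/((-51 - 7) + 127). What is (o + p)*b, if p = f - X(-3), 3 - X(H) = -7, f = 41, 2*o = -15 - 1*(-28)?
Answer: 25/46 ≈ 0.54348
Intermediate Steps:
o = 13/2 (o = (-15 - 1*(-28))/2 = (-15 + 28)/2 = (½)*13 = 13/2 ≈ 6.5000)
X(H) = 10 (X(H) = 3 - 1*(-7) = 3 + 7 = 10)
b = 1/69 (b = 1/(-58 + 127) = 1/69 ≈ 0.014493)
p = 31 (p = 41 - 1*10 = 41 - 10 = 31)
(o + p)*b = (13/2 + 31)*(1/69) = (75/2)*(1/69) = 25/46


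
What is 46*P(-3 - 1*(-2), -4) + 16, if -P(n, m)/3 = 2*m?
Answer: 1120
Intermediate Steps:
P(n, m) = -6*m
46*P(-3 - 1*(-2), -4) + 16 = 46*(-6*(-4)) + 16 = 46*24 + 16 = 1104 + 16 = 1120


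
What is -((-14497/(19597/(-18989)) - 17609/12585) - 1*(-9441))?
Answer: -5792515440277/246628245 ≈ -23487.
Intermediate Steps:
-((-14497/(19597/(-18989)) - 17609/12585) - 1*(-9441)) = -((-14497/(19597*(-1/18989)) - 17609*1/12585) + 9441) = -((-14497/(-19597/18989) - 17609/12585) + 9441) = -((-14497*(-18989/19597) - 17609/12585) + 9441) = -((275283533/19597 - 17609/12585) + 9441) = -(3464098179232/246628245 + 9441) = -1*5792515440277/246628245 = -5792515440277/246628245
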